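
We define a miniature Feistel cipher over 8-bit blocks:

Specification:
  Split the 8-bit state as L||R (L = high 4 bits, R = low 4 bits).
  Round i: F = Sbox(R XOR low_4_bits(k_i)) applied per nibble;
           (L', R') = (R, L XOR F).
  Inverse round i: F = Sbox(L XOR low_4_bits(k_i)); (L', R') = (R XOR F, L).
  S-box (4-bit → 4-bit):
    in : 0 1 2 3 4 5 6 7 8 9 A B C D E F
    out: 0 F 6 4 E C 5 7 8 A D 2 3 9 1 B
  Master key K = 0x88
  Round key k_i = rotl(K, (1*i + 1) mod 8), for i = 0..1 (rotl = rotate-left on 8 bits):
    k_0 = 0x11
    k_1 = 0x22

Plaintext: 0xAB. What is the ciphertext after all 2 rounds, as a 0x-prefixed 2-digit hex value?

s_0 = plaintext = 0xAB
s_1 = Round(s_0, k_0) = 0xB7
s_2 = Round(s_1, k_1) = 0x77

0x77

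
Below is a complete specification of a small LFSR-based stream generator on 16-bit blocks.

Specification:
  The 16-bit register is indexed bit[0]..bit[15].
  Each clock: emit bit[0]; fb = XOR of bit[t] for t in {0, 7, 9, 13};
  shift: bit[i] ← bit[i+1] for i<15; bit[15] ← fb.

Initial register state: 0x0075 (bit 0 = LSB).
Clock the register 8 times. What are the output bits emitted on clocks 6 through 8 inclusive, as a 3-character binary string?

reg_0 = 0x0075
clock 1: out=1, reg = 0x803A
clock 2: out=0, reg = 0x401D
clock 3: out=1, reg = 0xA00E
clock 4: out=0, reg = 0xD007
clock 5: out=1, reg = 0xE803
clock 6: out=1, reg = 0x7401
clock 7: out=1, reg = 0x3A00
clock 8: out=0, reg = 0x1D00

110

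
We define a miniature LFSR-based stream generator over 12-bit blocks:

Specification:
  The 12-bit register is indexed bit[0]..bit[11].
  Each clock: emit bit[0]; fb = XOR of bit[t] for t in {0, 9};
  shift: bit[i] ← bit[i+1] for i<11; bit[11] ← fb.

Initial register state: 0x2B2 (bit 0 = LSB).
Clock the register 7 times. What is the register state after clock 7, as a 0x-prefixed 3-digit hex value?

0xD65

reg_0 = 0x2B2
clock 1: out=0, reg = 0x959
clock 2: out=1, reg = 0xCAC
clock 3: out=0, reg = 0x656
clock 4: out=0, reg = 0xB2B
clock 5: out=1, reg = 0x595
clock 6: out=1, reg = 0xACA
clock 7: out=0, reg = 0xD65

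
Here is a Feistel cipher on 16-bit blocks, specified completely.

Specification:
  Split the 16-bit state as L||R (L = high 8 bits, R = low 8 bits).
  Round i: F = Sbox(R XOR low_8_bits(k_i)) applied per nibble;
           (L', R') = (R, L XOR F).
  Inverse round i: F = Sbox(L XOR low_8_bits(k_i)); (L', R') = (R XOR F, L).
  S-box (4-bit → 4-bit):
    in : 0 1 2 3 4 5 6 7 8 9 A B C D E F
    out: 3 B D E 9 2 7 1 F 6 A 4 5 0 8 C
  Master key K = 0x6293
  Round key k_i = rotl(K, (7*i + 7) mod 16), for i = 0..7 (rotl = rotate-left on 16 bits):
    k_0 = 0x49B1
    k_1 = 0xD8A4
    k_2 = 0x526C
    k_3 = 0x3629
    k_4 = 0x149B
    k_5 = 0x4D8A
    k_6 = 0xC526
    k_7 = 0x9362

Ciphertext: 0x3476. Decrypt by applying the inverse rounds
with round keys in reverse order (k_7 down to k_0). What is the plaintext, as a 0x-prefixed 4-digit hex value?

0xDBD0

s_0 = ciphertext = 0x3476
s_1 = InvRound(s_0, k_7) = 0x5134
s_2 = InvRound(s_1, k_6) = 0x2551
s_3 = InvRound(s_2, k_5) = 0xFD25
s_4 = InvRound(s_3, k_4) = 0x52FD
s_5 = InvRound(s_4, k_3) = 0xE952
s_6 = InvRound(s_5, k_2) = 0xA0E9
s_7 = InvRound(s_6, k_1) = 0xD0A0
s_8 = InvRound(s_7, k_0) = 0xDBD0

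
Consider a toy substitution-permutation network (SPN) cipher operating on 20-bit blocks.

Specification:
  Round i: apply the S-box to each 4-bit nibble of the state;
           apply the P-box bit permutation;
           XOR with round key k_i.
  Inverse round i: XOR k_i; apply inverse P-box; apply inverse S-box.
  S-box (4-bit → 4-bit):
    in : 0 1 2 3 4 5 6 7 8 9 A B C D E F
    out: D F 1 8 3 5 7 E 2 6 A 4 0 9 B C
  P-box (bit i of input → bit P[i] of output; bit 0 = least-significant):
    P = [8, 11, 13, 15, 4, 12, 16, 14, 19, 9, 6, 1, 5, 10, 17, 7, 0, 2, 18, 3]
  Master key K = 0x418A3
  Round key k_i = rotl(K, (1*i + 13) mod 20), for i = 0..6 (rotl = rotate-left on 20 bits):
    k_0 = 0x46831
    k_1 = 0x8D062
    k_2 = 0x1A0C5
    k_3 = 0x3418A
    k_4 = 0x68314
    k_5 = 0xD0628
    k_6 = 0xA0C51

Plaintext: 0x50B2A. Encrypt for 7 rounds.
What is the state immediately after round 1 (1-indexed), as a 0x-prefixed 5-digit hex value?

s_0 = plaintext = 0x50B2A
s_1 = Round(s_0, k_0) = 0x2E0C0
s_2 = Round(s_1, k_1) = 0x07581
s_3 = Round(s_2, k_2) = 0xF1D0C
s_4 = Round(s_3, k_3) = 0xC0530
s_5 = Round(s_4, k_4) = 0xC62F4
s_6 = Round(s_5, k_5) = 0x64B08
s_7 = Round(s_6, k_6) = 0xF4024

0x2E0C0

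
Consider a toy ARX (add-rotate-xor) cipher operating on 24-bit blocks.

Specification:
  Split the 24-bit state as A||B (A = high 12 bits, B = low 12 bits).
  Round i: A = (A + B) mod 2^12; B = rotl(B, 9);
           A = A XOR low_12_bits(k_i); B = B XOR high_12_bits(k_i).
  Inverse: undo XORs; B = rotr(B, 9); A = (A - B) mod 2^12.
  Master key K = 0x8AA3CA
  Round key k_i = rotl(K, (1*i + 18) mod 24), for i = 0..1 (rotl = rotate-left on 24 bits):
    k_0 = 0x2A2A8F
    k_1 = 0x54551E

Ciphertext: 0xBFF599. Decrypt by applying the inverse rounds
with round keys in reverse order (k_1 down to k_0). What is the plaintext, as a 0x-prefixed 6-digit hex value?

s_0 = ciphertext = 0xBFF599
s_1 = InvRound(s_0, k_1) = 0x8016E0
s_2 = InvRound(s_1, k_0) = 0x07C212

0x07C212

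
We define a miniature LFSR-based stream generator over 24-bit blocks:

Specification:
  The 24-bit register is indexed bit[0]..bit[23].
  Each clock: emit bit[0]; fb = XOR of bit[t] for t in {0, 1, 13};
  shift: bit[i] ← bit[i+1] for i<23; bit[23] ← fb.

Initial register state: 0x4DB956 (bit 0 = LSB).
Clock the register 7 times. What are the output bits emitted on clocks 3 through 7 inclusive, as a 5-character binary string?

reg_0 = 0x4DB956
clock 1: out=0, reg = 0x26DCAB
clock 2: out=1, reg = 0x136E55
clock 3: out=1, reg = 0x09B72A
clock 4: out=0, reg = 0x04DB95
clock 5: out=1, reg = 0x826DCA
clock 6: out=0, reg = 0x4136E5
clock 7: out=1, reg = 0x209B72

10101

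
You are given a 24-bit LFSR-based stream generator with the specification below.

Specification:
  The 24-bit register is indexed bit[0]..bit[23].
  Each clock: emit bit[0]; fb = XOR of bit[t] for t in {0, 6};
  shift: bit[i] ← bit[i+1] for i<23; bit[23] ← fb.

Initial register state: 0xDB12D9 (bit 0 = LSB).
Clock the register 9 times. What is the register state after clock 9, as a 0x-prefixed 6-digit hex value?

reg_0 = 0xDB12D9
clock 1: out=1, reg = 0x6D896C
clock 2: out=0, reg = 0xB6C4B6
clock 3: out=0, reg = 0x5B625B
clock 4: out=1, reg = 0x2DB12D
clock 5: out=1, reg = 0x96D896
clock 6: out=0, reg = 0x4B6C4B
clock 7: out=1, reg = 0x25B625
clock 8: out=1, reg = 0x92DB12
clock 9: out=0, reg = 0x496D89

0x496D89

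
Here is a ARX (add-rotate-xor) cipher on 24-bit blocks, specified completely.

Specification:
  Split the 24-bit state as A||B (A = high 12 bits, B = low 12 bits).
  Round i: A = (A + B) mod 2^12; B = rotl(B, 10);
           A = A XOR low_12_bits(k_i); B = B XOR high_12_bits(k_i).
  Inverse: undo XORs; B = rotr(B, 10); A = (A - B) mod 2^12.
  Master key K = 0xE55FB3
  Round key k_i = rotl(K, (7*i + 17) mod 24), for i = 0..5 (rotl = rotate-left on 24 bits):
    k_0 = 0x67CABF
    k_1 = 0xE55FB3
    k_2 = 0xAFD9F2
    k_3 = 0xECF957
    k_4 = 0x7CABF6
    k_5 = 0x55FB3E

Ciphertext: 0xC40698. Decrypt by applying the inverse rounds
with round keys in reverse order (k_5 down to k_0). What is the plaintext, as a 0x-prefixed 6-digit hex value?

0x31361D

s_0 = ciphertext = 0xC40698
s_1 = InvRound(s_0, k_5) = 0x862F1C
s_2 = InvRound(s_1, k_4) = 0x03A35A
s_3 = InvRound(s_2, k_3) = 0x316657
s_4 = InvRound(s_3, k_2) = 0x8392AB
s_5 = InvRound(s_4, k_1) = 0x38F3FB
s_6 = InvRound(s_5, k_0) = 0x31361D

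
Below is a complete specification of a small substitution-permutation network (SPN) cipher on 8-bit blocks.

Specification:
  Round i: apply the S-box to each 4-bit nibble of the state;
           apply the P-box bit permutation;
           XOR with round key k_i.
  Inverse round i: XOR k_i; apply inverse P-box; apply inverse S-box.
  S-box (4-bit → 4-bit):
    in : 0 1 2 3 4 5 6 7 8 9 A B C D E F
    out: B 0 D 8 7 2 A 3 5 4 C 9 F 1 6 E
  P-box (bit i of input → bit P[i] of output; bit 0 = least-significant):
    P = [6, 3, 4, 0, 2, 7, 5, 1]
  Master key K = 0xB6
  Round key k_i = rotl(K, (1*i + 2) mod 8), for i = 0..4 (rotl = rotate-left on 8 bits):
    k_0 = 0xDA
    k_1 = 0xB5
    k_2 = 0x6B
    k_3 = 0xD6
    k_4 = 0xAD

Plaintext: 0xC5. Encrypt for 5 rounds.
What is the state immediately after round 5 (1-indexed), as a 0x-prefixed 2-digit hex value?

s_0 = plaintext = 0xC5
s_1 = Round(s_0, k_0) = 0x74
s_2 = Round(s_1, k_1) = 0x69
s_3 = Round(s_2, k_2) = 0xF9
s_4 = Round(s_3, k_3) = 0x64
s_5 = Round(s_4, k_4) = 0x77

0x77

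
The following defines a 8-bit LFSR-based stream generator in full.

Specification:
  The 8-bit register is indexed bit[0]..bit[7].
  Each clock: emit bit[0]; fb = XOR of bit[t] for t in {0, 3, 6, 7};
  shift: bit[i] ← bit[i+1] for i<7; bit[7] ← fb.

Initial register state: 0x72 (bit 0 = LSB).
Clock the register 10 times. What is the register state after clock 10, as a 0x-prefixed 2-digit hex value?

0xD7

reg_0 = 0x72
clock 1: out=0, reg = 0xB9
clock 2: out=1, reg = 0xDC
clock 3: out=0, reg = 0xEE
clock 4: out=0, reg = 0xF7
clock 5: out=1, reg = 0xFB
clock 6: out=1, reg = 0x7D
clock 7: out=1, reg = 0xBE
clock 8: out=0, reg = 0x5F
clock 9: out=1, reg = 0xAF
clock 10: out=1, reg = 0xD7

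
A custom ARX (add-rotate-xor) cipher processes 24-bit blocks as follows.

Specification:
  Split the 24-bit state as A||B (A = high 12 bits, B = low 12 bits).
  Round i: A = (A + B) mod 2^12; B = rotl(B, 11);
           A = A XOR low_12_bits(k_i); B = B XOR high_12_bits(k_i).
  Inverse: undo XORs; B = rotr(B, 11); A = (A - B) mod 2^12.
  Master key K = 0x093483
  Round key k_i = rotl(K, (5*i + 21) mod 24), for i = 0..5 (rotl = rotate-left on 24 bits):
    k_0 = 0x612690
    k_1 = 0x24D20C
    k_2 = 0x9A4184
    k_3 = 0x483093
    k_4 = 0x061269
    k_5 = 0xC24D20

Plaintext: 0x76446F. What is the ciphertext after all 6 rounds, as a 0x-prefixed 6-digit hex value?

s_0 = plaintext = 0x76446F
s_1 = Round(s_0, k_0) = 0xD43C25
s_2 = Round(s_1, k_1) = 0xB64C5F
s_3 = Round(s_2, k_2) = 0x64778B
s_4 = Round(s_3, k_3) = 0xD41F46
s_5 = Round(s_4, k_4) = 0xEEE7C2
s_6 = Round(s_5, k_5) = 0xB90FC5

0xB90FC5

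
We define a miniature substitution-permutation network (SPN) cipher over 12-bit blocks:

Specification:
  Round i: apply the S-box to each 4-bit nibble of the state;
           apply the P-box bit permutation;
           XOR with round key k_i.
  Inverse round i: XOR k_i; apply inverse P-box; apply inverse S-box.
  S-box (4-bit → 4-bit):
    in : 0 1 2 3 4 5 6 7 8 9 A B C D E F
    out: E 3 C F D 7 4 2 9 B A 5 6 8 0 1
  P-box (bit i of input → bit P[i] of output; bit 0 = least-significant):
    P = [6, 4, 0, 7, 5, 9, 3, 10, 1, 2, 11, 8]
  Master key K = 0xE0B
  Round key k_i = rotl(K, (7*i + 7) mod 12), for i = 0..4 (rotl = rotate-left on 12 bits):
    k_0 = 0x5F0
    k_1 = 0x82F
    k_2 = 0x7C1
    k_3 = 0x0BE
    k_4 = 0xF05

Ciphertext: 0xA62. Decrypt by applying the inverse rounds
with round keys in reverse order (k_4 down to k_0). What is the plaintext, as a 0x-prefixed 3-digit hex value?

s_0 = ciphertext = 0xA62
s_1 = InvRound(s_0, k_4) = 0x98B
s_2 = InvRound(s_1, k_3) = 0x0FC
s_3 = InvRound(s_2, k_2) = 0xA3C
s_4 = InvRound(s_3, k_1) = 0xF7C
s_5 = InvRound(s_4, k_0) = 0xCCD

0xCCD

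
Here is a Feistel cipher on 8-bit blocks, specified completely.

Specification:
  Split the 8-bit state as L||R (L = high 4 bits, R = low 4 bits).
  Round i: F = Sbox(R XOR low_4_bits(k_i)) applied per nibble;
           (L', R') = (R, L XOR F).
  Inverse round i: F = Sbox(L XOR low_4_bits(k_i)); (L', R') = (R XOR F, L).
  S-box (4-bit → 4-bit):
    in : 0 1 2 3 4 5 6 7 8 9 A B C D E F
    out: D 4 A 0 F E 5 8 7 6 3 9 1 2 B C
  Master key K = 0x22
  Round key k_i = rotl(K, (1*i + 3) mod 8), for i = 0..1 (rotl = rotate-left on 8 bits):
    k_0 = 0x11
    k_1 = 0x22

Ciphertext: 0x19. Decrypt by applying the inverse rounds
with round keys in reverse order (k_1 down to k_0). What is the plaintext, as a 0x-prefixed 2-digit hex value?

s_0 = ciphertext = 0x19
s_1 = InvRound(s_0, k_1) = 0x91
s_2 = InvRound(s_1, k_0) = 0x69

0x69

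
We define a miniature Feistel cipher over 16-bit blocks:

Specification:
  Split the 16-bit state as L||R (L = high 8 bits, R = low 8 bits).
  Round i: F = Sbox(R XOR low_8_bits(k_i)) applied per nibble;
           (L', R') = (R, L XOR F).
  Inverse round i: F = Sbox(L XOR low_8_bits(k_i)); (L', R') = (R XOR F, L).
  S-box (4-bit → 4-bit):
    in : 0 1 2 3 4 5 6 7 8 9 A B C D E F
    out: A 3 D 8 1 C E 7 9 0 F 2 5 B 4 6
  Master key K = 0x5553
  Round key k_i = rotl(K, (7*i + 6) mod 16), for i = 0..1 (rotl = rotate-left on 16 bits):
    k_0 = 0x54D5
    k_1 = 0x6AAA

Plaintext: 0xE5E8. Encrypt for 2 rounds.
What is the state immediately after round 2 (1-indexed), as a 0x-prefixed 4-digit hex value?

s_0 = plaintext = 0xE5E8
s_1 = Round(s_0, k_0) = 0xE86E
s_2 = Round(s_1, k_1) = 0x6EB9

0x6EB9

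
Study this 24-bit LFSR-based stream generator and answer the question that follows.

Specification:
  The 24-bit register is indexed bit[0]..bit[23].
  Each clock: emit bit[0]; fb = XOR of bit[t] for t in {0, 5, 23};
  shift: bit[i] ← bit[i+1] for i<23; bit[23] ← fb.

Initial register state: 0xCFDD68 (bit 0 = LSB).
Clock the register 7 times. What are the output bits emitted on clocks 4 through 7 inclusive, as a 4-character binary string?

reg_0 = 0xCFDD68
clock 1: out=0, reg = 0x67EEB4
clock 2: out=0, reg = 0xB3F75A
clock 3: out=0, reg = 0xD9FBAD
clock 4: out=1, reg = 0xECFDD6
clock 5: out=0, reg = 0xF67EEB
clock 6: out=1, reg = 0xFB3F75
clock 7: out=1, reg = 0xFD9FBA

1011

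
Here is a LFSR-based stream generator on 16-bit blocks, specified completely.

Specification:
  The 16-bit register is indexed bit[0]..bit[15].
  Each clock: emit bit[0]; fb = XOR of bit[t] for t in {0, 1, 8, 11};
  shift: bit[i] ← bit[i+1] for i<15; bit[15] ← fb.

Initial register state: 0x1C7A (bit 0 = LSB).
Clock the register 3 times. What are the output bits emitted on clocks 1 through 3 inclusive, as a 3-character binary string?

reg_0 = 0x1C7A
clock 1: out=0, reg = 0x0E3D
clock 2: out=1, reg = 0x071E
clock 3: out=0, reg = 0x038F

010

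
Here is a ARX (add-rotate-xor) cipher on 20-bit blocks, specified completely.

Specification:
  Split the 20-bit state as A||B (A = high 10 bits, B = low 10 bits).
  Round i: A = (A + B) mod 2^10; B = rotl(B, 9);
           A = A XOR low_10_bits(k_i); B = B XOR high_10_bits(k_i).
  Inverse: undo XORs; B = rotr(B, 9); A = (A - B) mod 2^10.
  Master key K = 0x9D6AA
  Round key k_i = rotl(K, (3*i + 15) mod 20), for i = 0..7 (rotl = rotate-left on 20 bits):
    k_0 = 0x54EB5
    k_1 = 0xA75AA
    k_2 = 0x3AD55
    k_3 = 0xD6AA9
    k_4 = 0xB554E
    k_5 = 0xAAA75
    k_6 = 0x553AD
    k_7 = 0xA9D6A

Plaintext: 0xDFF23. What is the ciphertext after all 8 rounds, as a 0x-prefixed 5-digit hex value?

s_0 = plaintext = 0xDFF23
s_1 = Round(s_0, k_0) = 0x05EC2
s_2 = Round(s_1, k_1) = 0xDCFFC
s_3 = Round(s_2, k_2) = 0x8E915
s_4 = Round(s_3, k_3) = 0x799D0
s_5 = Round(s_4, k_4) = 0xBE23D
s_6 = Round(s_5, k_5) = 0xD01B4
s_7 = Round(s_6, k_6) = 0xD658E
s_8 = Round(s_7, k_7) = 0x63660

0x63660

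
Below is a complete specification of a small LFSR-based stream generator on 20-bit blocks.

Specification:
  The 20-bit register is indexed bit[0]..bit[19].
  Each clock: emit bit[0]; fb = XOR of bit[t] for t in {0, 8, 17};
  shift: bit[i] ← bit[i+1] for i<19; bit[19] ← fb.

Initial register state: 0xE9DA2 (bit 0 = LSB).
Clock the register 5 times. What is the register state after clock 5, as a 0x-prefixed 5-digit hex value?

reg_0 = 0xE9DA2
clock 1: out=0, reg = 0x74ED1
clock 2: out=1, reg = 0x3A768
clock 3: out=0, reg = 0x1D3B4
clock 4: out=0, reg = 0x8E9DA
clock 5: out=0, reg = 0xC74ED

0xC74ED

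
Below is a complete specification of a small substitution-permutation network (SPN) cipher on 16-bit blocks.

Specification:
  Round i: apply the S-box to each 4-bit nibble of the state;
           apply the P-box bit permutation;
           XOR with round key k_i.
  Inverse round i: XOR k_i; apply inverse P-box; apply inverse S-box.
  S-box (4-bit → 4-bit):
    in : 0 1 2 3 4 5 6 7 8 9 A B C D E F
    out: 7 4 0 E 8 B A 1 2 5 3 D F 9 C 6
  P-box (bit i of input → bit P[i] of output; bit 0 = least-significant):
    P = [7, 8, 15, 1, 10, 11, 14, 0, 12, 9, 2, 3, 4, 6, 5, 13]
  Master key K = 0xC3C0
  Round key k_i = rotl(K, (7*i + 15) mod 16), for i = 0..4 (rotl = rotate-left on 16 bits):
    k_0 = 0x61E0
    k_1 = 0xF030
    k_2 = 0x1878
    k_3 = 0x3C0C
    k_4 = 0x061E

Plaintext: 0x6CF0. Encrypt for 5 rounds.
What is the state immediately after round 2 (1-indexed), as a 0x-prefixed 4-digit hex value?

s_0 = plaintext = 0x6CF0
s_1 = Round(s_0, k_0) = 0x9A2C
s_2 = Round(s_1, k_1) = 0x6382
s_3 = Round(s_2, k_2) = 0x3234
s_4 = Round(s_3, k_3) = 0x546F
s_5 = Round(s_4, k_4) = 0xAF47

0x6382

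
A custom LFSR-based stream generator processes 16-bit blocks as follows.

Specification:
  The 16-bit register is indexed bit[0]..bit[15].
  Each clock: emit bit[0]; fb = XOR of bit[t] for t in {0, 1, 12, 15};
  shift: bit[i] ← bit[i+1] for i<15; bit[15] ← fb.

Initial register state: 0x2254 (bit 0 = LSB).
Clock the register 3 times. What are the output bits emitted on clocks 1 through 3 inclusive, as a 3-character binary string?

001

reg_0 = 0x2254
clock 1: out=0, reg = 0x112A
clock 2: out=0, reg = 0x0895
clock 3: out=1, reg = 0x844A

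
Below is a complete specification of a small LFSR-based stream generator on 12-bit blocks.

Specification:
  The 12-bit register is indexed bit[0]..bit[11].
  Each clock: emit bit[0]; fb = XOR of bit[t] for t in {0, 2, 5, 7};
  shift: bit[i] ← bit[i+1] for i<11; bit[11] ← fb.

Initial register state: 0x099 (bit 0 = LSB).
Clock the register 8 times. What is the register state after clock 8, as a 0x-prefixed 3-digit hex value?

reg_0 = 0x099
clock 1: out=1, reg = 0x04C
clock 2: out=0, reg = 0x826
clock 3: out=0, reg = 0x413
clock 4: out=1, reg = 0xA09
clock 5: out=1, reg = 0xD04
clock 6: out=0, reg = 0xE82
clock 7: out=0, reg = 0xF41
clock 8: out=1, reg = 0xFA0

0xFA0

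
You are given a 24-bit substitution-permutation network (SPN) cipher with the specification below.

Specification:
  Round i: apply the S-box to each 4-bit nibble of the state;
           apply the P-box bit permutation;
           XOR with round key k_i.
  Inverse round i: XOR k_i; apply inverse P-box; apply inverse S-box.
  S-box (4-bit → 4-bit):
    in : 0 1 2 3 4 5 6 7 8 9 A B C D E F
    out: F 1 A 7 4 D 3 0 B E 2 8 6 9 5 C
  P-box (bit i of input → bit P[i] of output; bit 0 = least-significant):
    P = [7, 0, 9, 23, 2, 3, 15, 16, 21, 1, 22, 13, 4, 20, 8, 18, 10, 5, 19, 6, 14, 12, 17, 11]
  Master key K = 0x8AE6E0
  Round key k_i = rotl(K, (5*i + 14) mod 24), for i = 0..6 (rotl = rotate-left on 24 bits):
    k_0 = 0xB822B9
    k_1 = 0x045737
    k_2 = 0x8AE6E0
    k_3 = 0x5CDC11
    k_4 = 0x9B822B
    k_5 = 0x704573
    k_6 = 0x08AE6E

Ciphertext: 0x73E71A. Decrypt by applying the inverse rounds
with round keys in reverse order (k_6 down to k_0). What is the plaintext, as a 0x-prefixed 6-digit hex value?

0x0CAEA5

s_0 = ciphertext = 0x73E71A
s_1 = InvRound(s_0, k_6) = 0x593ED7
s_2 = InvRound(s_1, k_5) = 0x8C4DDE
s_3 = InvRound(s_2, k_4) = 0x580753
s_4 = InvRound(s_3, k_3) = 0x8BFA44
s_5 = InvRound(s_4, k_2) = 0x2677D1
s_6 = InvRound(s_5, k_1) = 0x427811
s_7 = InvRound(s_6, k_0) = 0x0CAEA5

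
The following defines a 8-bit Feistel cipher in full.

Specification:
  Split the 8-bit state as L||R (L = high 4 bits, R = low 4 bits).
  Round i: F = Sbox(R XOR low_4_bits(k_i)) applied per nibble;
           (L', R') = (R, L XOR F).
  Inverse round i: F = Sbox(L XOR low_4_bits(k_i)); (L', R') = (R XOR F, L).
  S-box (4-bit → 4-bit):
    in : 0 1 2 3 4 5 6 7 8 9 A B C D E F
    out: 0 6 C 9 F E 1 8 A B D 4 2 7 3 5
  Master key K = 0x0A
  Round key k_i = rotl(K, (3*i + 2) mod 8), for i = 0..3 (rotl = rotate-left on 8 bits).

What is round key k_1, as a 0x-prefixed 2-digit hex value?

0x41

K = 0x0A
k_0 = rotl(K, (3*0+2) mod 8) = rotl(K, 2) = 0x28
k_1 = rotl(K, (3*1+2) mod 8) = rotl(K, 5) = 0x41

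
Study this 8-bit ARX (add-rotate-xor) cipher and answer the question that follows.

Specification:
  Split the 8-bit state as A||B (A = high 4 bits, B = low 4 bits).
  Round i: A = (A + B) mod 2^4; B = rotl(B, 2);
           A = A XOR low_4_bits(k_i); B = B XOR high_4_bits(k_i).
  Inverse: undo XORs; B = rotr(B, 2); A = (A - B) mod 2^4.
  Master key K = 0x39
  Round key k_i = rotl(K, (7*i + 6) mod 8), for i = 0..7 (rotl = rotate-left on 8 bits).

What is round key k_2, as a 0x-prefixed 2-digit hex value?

K = 0x39
k_0 = rotl(K, (7*0+6) mod 8) = rotl(K, 6) = 0x4E
k_1 = rotl(K, (7*1+6) mod 8) = rotl(K, 5) = 0x27
k_2 = rotl(K, (7*2+6) mod 8) = rotl(K, 4) = 0x93

0x93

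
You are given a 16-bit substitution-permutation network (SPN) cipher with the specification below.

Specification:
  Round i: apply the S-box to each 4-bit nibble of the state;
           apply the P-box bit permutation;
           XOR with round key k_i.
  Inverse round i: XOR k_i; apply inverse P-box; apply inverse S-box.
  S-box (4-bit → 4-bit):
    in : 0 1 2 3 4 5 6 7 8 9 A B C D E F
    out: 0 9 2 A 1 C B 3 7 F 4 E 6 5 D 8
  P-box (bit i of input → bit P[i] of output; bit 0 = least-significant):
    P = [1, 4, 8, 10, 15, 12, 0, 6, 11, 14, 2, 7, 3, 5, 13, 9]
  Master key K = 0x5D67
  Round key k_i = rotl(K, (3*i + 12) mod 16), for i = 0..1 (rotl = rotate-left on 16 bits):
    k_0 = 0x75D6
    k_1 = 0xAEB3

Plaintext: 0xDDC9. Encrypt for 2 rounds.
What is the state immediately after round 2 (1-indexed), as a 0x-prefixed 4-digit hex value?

0xF3AC

s_0 = plaintext = 0xDDC9
s_1 = Round(s_0, k_0) = 0x48C9
s_2 = Round(s_1, k_1) = 0xF3AC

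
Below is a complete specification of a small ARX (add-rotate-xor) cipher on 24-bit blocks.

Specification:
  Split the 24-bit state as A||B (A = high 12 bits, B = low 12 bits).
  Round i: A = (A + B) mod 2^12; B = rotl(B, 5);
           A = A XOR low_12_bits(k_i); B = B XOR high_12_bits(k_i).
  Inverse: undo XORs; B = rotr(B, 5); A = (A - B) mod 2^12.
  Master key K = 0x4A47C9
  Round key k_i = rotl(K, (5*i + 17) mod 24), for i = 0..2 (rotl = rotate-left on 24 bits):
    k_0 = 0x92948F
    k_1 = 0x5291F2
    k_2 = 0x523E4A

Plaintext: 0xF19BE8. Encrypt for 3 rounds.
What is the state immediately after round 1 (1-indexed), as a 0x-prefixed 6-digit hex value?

s_0 = plaintext = 0xF19BE8
s_1 = Round(s_0, k_0) = 0xF8E43E
s_2 = Round(s_1, k_1) = 0x23E2E1
s_3 = Round(s_2, k_2) = 0xB55906

0xF8E43E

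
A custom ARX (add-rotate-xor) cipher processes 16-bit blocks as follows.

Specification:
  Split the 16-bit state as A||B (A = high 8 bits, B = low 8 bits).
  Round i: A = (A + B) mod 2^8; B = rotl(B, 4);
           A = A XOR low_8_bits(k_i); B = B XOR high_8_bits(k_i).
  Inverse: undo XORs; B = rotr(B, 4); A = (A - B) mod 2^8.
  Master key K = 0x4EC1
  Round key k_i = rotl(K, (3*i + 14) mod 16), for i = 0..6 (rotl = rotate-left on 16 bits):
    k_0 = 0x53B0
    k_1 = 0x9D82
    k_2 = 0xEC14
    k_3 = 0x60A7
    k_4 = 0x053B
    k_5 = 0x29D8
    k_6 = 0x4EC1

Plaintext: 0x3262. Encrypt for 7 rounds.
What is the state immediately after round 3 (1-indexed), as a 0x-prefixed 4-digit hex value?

0xF140

s_0 = plaintext = 0x3262
s_1 = Round(s_0, k_0) = 0x2475
s_2 = Round(s_1, k_1) = 0x1BCA
s_3 = Round(s_2, k_2) = 0xF140
s_4 = Round(s_3, k_3) = 0x9664
s_5 = Round(s_4, k_4) = 0xC143
s_6 = Round(s_5, k_5) = 0xDC1D
s_7 = Round(s_6, k_6) = 0x389F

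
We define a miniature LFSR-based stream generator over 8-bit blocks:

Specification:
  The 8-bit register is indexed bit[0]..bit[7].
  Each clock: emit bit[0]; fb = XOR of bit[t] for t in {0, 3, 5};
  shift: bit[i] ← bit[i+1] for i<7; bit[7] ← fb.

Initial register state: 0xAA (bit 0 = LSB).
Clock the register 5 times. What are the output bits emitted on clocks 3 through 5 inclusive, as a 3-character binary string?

reg_0 = 0xAA
clock 1: out=0, reg = 0x55
clock 2: out=1, reg = 0xAA
clock 3: out=0, reg = 0x55
clock 4: out=1, reg = 0xAA
clock 5: out=0, reg = 0x55

010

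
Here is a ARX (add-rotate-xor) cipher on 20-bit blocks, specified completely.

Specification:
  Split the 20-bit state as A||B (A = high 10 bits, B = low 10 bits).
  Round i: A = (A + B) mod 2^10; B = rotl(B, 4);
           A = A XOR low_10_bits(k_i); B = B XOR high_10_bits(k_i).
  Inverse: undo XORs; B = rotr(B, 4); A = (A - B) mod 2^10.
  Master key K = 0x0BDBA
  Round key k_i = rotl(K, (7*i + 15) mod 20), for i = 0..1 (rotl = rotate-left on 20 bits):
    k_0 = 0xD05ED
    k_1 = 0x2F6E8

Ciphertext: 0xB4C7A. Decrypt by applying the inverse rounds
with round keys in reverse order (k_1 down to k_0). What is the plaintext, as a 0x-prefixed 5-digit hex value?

0x06B68

s_0 = ciphertext = 0xB4C7A
s_1 = InvRound(s_0, k_1) = 0x9BDCC
s_2 = InvRound(s_1, k_0) = 0x06B68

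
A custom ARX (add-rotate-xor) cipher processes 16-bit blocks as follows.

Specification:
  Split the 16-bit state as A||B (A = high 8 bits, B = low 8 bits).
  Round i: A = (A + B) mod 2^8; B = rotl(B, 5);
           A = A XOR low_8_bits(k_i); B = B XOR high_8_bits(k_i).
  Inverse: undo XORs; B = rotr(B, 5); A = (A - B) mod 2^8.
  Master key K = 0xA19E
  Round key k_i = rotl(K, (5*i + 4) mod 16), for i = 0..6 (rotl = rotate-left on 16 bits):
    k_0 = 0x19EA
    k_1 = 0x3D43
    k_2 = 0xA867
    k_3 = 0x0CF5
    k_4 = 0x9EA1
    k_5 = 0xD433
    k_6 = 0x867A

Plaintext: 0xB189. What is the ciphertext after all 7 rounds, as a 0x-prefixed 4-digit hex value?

s_0 = plaintext = 0xB189
s_1 = Round(s_0, k_0) = 0xD028
s_2 = Round(s_1, k_1) = 0xBB38
s_3 = Round(s_2, k_2) = 0x94AF
s_4 = Round(s_3, k_3) = 0xB6F9
s_5 = Round(s_4, k_4) = 0x0EA1
s_6 = Round(s_5, k_5) = 0x9CE0
s_7 = Round(s_6, k_6) = 0x069A

0x069A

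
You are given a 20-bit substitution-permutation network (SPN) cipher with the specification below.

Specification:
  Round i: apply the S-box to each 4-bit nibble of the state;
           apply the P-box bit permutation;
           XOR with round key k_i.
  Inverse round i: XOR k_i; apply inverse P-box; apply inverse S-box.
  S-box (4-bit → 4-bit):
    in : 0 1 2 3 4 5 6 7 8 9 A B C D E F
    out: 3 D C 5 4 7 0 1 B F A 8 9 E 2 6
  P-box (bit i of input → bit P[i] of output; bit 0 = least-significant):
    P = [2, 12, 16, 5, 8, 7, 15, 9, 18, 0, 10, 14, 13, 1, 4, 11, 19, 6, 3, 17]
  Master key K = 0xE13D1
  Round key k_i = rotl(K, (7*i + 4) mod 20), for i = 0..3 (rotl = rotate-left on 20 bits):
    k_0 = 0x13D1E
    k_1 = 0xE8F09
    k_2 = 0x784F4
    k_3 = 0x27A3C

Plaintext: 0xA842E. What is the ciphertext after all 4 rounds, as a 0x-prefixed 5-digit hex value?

s_0 = plaintext = 0xA842E
s_1 = Round(s_0, k_0) = 0x3835C
s_2 = Round(s_1, k_1) = 0x222A7
s_3 = Round(s_2, k_2) = 0x5CA68
s_4 = Round(s_3, k_3) = 0xA0251

0xA0251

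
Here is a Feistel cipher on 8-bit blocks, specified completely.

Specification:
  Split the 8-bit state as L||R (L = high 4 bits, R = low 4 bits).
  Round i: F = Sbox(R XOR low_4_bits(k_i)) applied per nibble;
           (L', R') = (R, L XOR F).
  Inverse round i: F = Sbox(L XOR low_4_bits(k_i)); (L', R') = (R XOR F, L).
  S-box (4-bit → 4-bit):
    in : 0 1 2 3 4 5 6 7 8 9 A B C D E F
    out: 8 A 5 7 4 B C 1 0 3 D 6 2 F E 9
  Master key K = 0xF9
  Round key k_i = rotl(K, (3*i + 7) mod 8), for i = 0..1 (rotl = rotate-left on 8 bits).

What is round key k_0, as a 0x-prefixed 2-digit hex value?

K = 0xF9
k_0 = rotl(K, (3*0+7) mod 8) = rotl(K, 7) = 0xFC

0xFC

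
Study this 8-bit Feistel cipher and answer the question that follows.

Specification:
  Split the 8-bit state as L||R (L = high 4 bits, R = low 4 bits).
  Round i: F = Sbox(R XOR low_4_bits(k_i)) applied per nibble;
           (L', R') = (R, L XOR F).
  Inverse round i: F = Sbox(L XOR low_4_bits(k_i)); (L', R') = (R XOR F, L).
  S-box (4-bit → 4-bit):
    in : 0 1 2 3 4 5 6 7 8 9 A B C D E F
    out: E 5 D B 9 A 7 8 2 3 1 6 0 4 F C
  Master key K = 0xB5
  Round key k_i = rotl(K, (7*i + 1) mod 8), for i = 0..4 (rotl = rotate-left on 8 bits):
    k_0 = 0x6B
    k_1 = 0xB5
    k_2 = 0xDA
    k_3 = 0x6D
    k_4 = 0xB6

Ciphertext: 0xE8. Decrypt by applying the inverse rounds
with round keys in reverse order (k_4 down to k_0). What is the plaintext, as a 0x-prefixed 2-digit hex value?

s_0 = ciphertext = 0xE8
s_1 = InvRound(s_0, k_4) = 0xAE
s_2 = InvRound(s_1, k_3) = 0x6A
s_3 = InvRound(s_2, k_2) = 0xA6
s_4 = InvRound(s_3, k_1) = 0xAA
s_5 = InvRound(s_4, k_0) = 0xFA

0xFA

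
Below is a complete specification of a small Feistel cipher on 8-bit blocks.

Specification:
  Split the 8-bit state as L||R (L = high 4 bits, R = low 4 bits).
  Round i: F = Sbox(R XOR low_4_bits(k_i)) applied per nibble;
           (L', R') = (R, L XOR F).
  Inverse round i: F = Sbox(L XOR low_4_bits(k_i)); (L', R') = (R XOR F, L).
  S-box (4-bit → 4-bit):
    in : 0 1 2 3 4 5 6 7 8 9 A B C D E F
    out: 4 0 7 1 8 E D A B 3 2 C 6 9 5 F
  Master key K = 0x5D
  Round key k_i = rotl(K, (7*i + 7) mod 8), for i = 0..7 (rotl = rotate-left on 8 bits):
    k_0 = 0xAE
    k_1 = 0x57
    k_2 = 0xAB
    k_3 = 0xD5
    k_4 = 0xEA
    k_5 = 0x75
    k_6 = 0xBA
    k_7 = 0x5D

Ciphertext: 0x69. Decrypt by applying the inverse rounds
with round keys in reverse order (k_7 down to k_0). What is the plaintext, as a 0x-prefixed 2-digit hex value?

0xB6

s_0 = ciphertext = 0x69
s_1 = InvRound(s_0, k_7) = 0x56
s_2 = InvRound(s_1, k_6) = 0x95
s_3 = InvRound(s_2, k_5) = 0x39
s_4 = InvRound(s_3, k_4) = 0xA3
s_5 = InvRound(s_4, k_3) = 0xCA
s_6 = InvRound(s_5, k_2) = 0x0C
s_7 = InvRound(s_6, k_1) = 0x60
s_8 = InvRound(s_7, k_0) = 0xB6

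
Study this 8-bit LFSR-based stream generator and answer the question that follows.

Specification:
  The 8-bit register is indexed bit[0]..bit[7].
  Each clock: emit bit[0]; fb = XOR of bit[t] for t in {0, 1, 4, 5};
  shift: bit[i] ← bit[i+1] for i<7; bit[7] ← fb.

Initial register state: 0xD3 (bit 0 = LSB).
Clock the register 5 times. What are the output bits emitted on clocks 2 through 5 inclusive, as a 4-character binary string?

reg_0 = 0xD3
clock 1: out=1, reg = 0xE9
clock 2: out=1, reg = 0x74
clock 3: out=0, reg = 0x3A
clock 4: out=0, reg = 0x9D
clock 5: out=1, reg = 0x4E

1001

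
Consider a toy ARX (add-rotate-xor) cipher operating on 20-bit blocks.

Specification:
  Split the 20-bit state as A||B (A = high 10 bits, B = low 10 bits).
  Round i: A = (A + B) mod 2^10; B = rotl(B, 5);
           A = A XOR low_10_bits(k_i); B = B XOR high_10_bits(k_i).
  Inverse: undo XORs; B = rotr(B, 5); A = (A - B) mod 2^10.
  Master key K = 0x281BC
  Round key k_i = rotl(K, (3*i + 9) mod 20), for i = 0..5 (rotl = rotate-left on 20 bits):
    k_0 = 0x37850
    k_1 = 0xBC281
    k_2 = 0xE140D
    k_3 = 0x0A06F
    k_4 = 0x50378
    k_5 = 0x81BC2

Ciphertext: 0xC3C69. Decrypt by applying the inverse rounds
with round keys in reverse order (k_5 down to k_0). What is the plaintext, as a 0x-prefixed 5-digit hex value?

s_0 = ciphertext = 0xC3C69
s_1 = InvRound(s_0, k_5) = 0xB69F3
s_2 = InvRound(s_1, k_4) = 0xCF665
s_3 = InvRound(s_2, k_3) = 0x681B2
s_4 = InvRound(s_3, k_2) = 0xAF2F1
s_5 = InvRound(s_4, k_1) = 0x07420
s_6 = InvRound(s_5, k_0) = 0x21BC7

0x21BC7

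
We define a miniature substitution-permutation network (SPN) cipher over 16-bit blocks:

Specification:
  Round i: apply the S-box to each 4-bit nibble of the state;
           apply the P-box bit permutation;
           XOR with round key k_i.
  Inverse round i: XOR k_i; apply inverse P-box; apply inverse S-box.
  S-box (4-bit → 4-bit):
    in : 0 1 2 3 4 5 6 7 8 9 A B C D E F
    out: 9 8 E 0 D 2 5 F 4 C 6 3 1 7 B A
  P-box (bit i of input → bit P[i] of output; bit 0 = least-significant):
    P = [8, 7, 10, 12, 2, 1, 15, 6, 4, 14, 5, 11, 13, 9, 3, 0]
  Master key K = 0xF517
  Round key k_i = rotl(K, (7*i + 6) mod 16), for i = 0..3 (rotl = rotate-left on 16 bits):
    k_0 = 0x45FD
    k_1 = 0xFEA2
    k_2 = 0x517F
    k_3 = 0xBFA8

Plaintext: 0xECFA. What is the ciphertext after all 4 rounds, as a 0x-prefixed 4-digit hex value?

s_0 = plaintext = 0xECFA
s_1 = Round(s_0, k_0) = 0x632E
s_2 = Round(s_1, k_1) = 0x4F68
s_3 = Round(s_2, k_2) = 0xBD72
s_4 = Round(s_3, k_3) = 0x495E

0x495E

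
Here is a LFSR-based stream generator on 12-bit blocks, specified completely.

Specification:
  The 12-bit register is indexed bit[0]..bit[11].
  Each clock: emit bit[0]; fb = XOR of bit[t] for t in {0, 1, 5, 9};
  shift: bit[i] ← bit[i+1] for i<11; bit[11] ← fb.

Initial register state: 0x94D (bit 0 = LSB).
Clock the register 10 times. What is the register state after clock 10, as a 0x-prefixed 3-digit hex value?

reg_0 = 0x94D
clock 1: out=1, reg = 0xCA6
clock 2: out=0, reg = 0x653
clock 3: out=1, reg = 0xB29
clock 4: out=1, reg = 0xD94
clock 5: out=0, reg = 0x6CA
clock 6: out=0, reg = 0x365
clock 7: out=1, reg = 0x9B2
clock 8: out=0, reg = 0x4D9
clock 9: out=1, reg = 0xA6C
clock 10: out=0, reg = 0x536

0x536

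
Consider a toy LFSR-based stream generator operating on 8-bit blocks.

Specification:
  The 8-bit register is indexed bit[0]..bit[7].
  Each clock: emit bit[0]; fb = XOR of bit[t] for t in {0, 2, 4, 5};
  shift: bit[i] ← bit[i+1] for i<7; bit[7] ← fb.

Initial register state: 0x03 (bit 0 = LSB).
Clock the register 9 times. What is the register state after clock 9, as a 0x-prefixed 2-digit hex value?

0x15

reg_0 = 0x03
clock 1: out=1, reg = 0x81
clock 2: out=1, reg = 0xC0
clock 3: out=0, reg = 0x60
clock 4: out=0, reg = 0xB0
clock 5: out=0, reg = 0x58
clock 6: out=0, reg = 0xAC
clock 7: out=0, reg = 0x56
clock 8: out=0, reg = 0x2B
clock 9: out=1, reg = 0x15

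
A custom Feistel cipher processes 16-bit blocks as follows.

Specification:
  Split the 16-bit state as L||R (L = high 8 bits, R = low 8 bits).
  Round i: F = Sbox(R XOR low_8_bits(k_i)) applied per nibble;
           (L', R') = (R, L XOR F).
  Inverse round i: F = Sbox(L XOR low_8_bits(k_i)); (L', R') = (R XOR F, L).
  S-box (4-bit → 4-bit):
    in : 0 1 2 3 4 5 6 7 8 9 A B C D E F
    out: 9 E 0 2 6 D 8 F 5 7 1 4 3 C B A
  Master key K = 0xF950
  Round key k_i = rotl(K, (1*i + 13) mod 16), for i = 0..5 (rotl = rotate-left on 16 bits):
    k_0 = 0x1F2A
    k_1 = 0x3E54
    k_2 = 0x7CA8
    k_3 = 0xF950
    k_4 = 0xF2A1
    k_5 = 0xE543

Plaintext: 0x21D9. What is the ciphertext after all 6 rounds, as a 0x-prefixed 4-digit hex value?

0xF827

s_0 = plaintext = 0x21D9
s_1 = Round(s_0, k_0) = 0xD983
s_2 = Round(s_1, k_1) = 0x8316
s_3 = Round(s_2, k_2) = 0x16C8
s_4 = Round(s_3, k_3) = 0xC863
s_5 = Round(s_4, k_4) = 0x63F8
s_6 = Round(s_5, k_5) = 0xF827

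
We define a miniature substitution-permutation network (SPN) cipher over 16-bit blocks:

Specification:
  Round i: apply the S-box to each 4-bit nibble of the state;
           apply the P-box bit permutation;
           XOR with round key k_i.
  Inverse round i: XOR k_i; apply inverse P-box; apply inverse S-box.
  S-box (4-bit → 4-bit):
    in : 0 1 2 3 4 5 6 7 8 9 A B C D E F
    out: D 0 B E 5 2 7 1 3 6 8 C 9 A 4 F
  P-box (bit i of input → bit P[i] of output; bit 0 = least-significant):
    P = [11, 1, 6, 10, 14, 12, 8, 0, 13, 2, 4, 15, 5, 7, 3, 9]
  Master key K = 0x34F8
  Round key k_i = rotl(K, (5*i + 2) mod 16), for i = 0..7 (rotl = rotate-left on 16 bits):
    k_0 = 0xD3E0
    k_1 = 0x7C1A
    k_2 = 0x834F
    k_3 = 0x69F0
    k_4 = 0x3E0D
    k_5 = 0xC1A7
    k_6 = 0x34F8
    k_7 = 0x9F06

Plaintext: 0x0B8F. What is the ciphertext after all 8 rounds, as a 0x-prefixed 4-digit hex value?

s_0 = plaintext = 0x0B8F
s_1 = Round(s_0, k_0) = 0x0D9A
s_2 = Round(s_1, k_1) = 0xEB36
s_3 = Round(s_2, k_2) = 0x1A14
s_4 = Round(s_3, k_3) = 0xE1B0
s_5 = Round(s_4, k_4) = 0x3344
s_6 = Round(s_5, k_5) = 0x0A7B
s_7 = Round(s_6, k_6) = 0xF290
s_8 = Round(s_7, k_7) = 0x20EA

0x20EA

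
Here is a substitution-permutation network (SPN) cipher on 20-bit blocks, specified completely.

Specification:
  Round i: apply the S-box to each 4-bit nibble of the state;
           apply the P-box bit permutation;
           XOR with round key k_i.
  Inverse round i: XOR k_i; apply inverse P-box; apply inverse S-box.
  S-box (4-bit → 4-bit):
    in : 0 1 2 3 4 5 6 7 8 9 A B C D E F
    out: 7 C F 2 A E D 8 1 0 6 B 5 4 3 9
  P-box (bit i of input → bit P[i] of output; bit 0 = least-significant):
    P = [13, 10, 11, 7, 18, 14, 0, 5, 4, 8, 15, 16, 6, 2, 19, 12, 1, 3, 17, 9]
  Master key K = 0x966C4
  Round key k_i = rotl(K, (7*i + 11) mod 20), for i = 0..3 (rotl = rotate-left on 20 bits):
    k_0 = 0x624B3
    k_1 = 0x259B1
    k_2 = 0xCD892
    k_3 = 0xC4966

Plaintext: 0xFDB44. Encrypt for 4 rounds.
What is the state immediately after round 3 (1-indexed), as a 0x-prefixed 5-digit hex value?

0x5756C

s_0 = plaintext = 0xFDB44
s_1 = Round(s_0, k_0) = 0xF6301
s_2 = Round(s_1, k_1) = 0xE0272
s_3 = Round(s_2, k_2) = 0x5756C
s_4 = Round(s_3, k_3) = 0xBF24F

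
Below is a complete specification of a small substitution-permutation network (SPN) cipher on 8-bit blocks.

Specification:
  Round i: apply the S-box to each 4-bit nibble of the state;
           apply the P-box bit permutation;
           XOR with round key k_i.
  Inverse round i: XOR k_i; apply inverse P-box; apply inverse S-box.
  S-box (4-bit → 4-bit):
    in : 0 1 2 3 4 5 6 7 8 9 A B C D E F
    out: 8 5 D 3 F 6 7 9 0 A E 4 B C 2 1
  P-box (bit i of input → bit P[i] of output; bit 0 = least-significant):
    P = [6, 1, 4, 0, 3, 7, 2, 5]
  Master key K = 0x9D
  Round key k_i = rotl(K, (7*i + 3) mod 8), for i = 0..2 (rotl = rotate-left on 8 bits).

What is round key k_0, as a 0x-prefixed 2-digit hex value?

K = 0x9D
k_0 = rotl(K, (7*0+3) mod 8) = rotl(K, 3) = 0xEC

0xEC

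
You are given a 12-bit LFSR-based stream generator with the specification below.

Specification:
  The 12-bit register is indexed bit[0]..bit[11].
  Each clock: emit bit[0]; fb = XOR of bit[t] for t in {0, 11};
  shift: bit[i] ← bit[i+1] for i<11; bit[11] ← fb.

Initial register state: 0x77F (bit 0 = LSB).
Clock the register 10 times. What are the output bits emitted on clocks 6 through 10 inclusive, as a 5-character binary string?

reg_0 = 0x77F
clock 1: out=1, reg = 0xBBF
clock 2: out=1, reg = 0x5DF
clock 3: out=1, reg = 0xAEF
clock 4: out=1, reg = 0x577
clock 5: out=1, reg = 0xABB
clock 6: out=1, reg = 0x55D
clock 7: out=1, reg = 0xAAE
clock 8: out=0, reg = 0xD57
clock 9: out=1, reg = 0x6AB
clock 10: out=1, reg = 0xB55

11011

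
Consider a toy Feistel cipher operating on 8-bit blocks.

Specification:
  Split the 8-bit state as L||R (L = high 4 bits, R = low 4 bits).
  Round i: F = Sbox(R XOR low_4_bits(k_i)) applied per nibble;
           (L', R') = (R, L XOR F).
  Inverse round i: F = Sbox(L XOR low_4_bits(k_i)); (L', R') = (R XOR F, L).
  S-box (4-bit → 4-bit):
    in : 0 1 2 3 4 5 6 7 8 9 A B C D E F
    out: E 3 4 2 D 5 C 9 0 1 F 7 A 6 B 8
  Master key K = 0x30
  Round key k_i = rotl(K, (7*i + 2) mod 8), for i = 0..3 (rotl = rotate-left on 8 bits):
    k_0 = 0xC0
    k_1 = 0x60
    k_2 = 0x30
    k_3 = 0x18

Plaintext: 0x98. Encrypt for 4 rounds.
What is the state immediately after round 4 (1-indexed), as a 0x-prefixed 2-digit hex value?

0x87

s_0 = plaintext = 0x98
s_1 = Round(s_0, k_0) = 0x89
s_2 = Round(s_1, k_1) = 0x99
s_3 = Round(s_2, k_2) = 0x98
s_4 = Round(s_3, k_3) = 0x87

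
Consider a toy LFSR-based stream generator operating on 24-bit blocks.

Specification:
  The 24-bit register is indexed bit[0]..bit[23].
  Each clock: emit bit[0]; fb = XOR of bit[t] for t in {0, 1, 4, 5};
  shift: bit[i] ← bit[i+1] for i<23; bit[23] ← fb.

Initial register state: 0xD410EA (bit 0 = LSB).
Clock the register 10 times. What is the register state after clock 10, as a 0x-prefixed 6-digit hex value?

reg_0 = 0xD410EA
clock 1: out=0, reg = 0x6A0875
clock 2: out=1, reg = 0xB5043A
clock 3: out=0, reg = 0xDA821D
clock 4: out=1, reg = 0x6D410E
clock 5: out=0, reg = 0xB6A087
clock 6: out=1, reg = 0x5B5043
clock 7: out=1, reg = 0x2DA821
clock 8: out=1, reg = 0x16D410
clock 9: out=0, reg = 0x8B6A08
clock 10: out=0, reg = 0x45B504

0x45B504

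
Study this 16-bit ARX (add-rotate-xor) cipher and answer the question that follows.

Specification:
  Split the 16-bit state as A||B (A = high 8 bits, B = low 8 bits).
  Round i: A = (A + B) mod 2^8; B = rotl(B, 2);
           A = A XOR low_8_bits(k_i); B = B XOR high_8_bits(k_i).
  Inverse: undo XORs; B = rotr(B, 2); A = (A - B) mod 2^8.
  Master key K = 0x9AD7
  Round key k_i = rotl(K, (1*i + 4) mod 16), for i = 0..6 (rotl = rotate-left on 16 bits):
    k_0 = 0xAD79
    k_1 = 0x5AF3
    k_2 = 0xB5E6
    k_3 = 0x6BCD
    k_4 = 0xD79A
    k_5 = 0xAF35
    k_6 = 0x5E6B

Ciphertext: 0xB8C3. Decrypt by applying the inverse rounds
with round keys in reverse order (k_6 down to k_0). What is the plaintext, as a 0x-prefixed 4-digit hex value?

s_0 = ciphertext = 0xB8C3
s_1 = InvRound(s_0, k_6) = 0x6C67
s_2 = InvRound(s_1, k_5) = 0x2732
s_3 = InvRound(s_2, k_4) = 0x4479
s_4 = InvRound(s_3, k_3) = 0x0584
s_5 = InvRound(s_4, k_2) = 0x974C
s_6 = InvRound(s_5, k_1) = 0xDF85
s_7 = InvRound(s_6, k_0) = 0x9C0A

0x9C0A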